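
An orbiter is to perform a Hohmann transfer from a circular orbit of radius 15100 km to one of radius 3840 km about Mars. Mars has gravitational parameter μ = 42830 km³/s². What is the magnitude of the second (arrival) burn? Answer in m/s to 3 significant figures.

Δv₂ = 877 m/s

Transfer-ellipse semi-major axis a_t = (r₁ + r₂)/2 = (15100 + 3840)/2 = 9470 km.
On the circular orbit at r = 3840 km, v_c = √(μ/r) = 3.3397 km/s.
Transfer-orbit speed at the same r (vis-viva, a = a_t): v_t = √[μ(2/r − 1/a_t)] = 4.2172 km/s.
Δv₂ = |v_t − v_c| = |4.2172 − 3.3397| = 0.8775 km/s.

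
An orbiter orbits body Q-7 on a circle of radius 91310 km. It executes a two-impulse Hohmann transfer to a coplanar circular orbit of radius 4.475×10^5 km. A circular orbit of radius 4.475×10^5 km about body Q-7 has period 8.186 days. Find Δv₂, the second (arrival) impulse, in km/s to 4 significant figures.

Δv₂ = 1.661 km/s

From Kepler's third law T² = 4π²r³/μ at r = 4.475×10^5 km, T = 8.186 days = 8.186 × 86400 s = 7.072704×10^5 s: μ = 4π²r³/T² = 7.07242×10^6 km³/s².
Semi-major axis of the transfer orbit: a_t = (91310 + 4.475×10^5)/2 = 2.69405×10^5 km.
Circular speed at r = 4.475×10^5 km: v_c = √(μ/r) = 3.975 km/s.
Transfer-orbit speed at the same r (vis-viva, a = a_t): v_t = √[μ(2/r − 1/a_t)] = 2.314 km/s.
Δv₂ = |v_t − v_c| = |2.314 − 3.975| = 1.661 km/s.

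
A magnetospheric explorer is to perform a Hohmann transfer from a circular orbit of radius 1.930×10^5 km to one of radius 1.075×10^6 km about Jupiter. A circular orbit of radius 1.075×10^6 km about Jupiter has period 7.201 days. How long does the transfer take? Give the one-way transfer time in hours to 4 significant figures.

From Kepler's third law T² = 4π²r³/μ at r = 1.075×10^6 km, T = 7.201 days = 7.201 × 86400 s = 6.221664×10^5 s: μ = 4π²r³/T² = 1.26699×10^8 km³/s².
The Hohmann ellipse has a_t = (r₁ + r₂)/2 = 6.340×10^5 km.
By Kepler's third law the transfer-orbit period is T = 2π√(a_t³/μ), so t = T/2 = 1.409×10^5 s.
Converting: 1.409×10^5 s ÷ 3600 s/hour = 39.14 hours.

t = 39.14 hours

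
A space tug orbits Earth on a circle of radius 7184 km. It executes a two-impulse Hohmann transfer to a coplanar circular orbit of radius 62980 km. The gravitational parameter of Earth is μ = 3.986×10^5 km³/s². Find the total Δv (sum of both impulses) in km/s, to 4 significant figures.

Semi-major axis of the transfer orbit: a_t = (7184 + 62980)/2 = 35082 km.
Circular speed at r₁: v₁ = √(μ/r₁) = √(3.986×10^5/7184) = 7.44879 km/s.
On the transfer ellipse at r₁, vis-viva gives v_p = √[μ(2/r₁ − 1/a_t)] = 9.98032 km/s.
First burn Δv₁ = |v_p − v₁| = 2.532 km/s.
Circular speed at r₂: v₂ = √(μ/r₂) = 2.5157 km/s.
Transfer-orbit speed at r₂: v_a = √[μ(2/r₂ − 1/a_t)] = 1.1384 km/s.
Second burn Δv₂ = |v₂ − v_a| = 1.377 km/s.
Total Δv = Δv₁ + Δv₂ = 3.909 km/s.

Δv = 3.909 km/s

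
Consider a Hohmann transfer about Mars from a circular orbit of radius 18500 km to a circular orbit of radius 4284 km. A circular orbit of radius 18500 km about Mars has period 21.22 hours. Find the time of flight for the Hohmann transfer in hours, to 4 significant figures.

From Kepler's third law T² = 4π²r³/μ at r = 18500 km, T = 21.22 hours = 21.22 × 3600 s = 76392 s: μ = 4π²r³/T² = 42833.1 km³/s².
Semi-major axis of the transfer orbit: a_t = (18500 + 4284)/2 = 11392 km.
Transfer time t = π√(a_t³/μ) = π√((11392)³ / 42833.1) = 18457 s.
Converting: 18457 s ÷ 3600 s/hour = 5.127 hours.

t = 5.127 hours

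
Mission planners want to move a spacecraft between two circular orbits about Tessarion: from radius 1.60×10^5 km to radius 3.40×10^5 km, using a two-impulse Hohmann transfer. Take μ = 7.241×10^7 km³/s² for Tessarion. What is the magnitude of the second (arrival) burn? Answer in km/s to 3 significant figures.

Δv₂ = 2.92 km/s

Transfer-ellipse semi-major axis a_t = (r₁ + r₂)/2 = (1.600×10^5 + 3.400×10^5)/2 = 2.500×10^5 km.
On the circular orbit at r = 3.400×10^5 km, v_c = √(μ/r) = 14.594 km/s.
Vis-viva on the transfer ellipse at r = 3.400×10^5 km gives v_t = √[μ(2/r − 1/a_t)] = 11.675 km/s.
Δv₂ = |v_t − v_c| = |11.675 − 14.594| = 2.919 km/s.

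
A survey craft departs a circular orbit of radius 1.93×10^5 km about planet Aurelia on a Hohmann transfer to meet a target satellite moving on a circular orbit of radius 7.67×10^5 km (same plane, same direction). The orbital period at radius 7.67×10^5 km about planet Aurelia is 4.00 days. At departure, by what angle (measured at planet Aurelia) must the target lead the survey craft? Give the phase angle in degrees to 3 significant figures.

φ = 90.9°

From Kepler's third law T² = 4π²r³/μ at r = 7.67×10^5 km, T = 4.00 days = 4.00 × 86400 s = 3.456×10^5 s: μ = 4π²r³/T² = 1.49141×10^8 km³/s².
Semi-major axis of the transfer orbit: a_t = (1.930×10^5 + 7.670×10^5)/2 = 4.800×10^5 km.
The half-period of the transfer ellipse is t = π√(a_t³/μ) = 85550 s.
The target's mean motion on its circular orbit is ω₂ = √(μ/r₂³) = 1.818×10^-5 rad/s.
Angle swept by the target during transfer: ω₂·t = 1.5553 rad = 89.11°.
The survey craft traverses 180° on the transfer ellipse, so the target must lead by 180° − 89.11° = 90.9°.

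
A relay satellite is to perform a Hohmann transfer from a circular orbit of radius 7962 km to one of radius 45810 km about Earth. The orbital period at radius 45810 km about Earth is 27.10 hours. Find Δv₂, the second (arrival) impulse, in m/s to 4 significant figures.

Δv₂ = 1345 m/s

From Kepler's third law T² = 4π²r³/μ at r = 45810 km, T = 27.10 hours = 27.10 × 3600 s = 97560 s: μ = 4π²r³/T² = 3.98747×10^5 km³/s².
Transfer-ellipse semi-major axis a_t = (r₁ + r₂)/2 = (7962 + 45810)/2 = 26886 km.
Circular speed at r = 45810 km: v_c = √(μ/r) = 2.9503 km/s.
Transfer-orbit speed at the same r (vis-viva, a = a_t): v_t = √[μ(2/r − 1/a_t)] = 1.6055 km/s.
Δv₂ = |v_t − v_c| = |1.6055 − 2.9503| = 1.345 km/s.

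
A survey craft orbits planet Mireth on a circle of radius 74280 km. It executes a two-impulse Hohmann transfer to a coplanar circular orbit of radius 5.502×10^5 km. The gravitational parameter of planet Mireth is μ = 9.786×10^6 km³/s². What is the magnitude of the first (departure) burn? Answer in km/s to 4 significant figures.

Transfer-ellipse semi-major axis a_t = (r₁ + r₂)/2 = (74280 + 5.502×10^5)/2 = 3.1224×10^5 km.
Circular speed at r = 74280 km: v_c = √(μ/r) = 11.478 km/s.
Transfer-orbit speed at the same r (vis-viva, a = a_t): v_t = √[μ(2/r − 1/a_t)] = 15.236 km/s.
Δv₁ = |v_t − v_c| = |15.236 − 11.478| = 3.758 km/s.

Δv₁ = 3.758 km/s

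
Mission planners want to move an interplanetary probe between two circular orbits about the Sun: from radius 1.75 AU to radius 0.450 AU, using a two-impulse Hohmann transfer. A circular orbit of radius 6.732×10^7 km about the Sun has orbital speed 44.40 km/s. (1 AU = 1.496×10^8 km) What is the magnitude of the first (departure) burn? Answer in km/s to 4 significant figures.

From the circular-orbit relation v² = μ/r at r = 6.732×10^7 km: μ = v²r = (44.40)² × 6.732×10^7 = 1.32712×10^11 km³/s².
In km: r₁ = 1.75 × 1.496×10^8 = 2.618×10^8 km; r₂ = 0.450 × 1.496×10^8 = 6.732×10^7 km.
The Hohmann ellipse has a_t = (r₁ + r₂)/2 = 1.6456×10^8 km.
Circular speed at r = 2.618×10^8 km: v_c = √(μ/r) = 22.515 km/s.
Transfer-orbit speed at the same r (vis-viva, a = a_t): v_t = √[μ(2/r − 1/a_t)] = 14.401 km/s.
Δv₁ = |v_t − v_c| = |14.401 − 22.515| = 8.114 km/s.

Δv₁ = 8.114 km/s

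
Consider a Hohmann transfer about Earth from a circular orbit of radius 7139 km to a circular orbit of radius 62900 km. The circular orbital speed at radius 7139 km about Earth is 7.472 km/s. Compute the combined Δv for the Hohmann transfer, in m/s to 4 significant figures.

From the circular-orbit relation v² = μ/r at r = 7139 km: μ = v²r = (7.472)² × 7139 = 3.98576×10^5 km³/s².
Semi-major axis of the transfer orbit: a_t = (7139 + 62900)/2 = 35019.5 km.
At r₁ the circular-orbit speed is v₁ = √(μ/r₁) = 7.4720 km/s.
Transfer-orbit speed at r₁ (v² = μ(2/r − 1/a)): v_p = √[μ(2/r₁ − 1/a_t)] = 10.014 km/s.
First burn Δv₁ = |v_p − v₁| = 2.542 km/s.
Circular speed at r₂: v₂ = √(μ/r₂) = 2.5173 km/s.
Transfer-orbit speed at r₂: v_a = √[μ(2/r₂ − 1/a_t)] = 1.1366 km/s.
Second burn Δv₂ = |v₂ − v_a| = 1.381 km/s.
Total Δv = Δv₁ + Δv₂ = 3.923 km/s.

Δv = 3923 m/s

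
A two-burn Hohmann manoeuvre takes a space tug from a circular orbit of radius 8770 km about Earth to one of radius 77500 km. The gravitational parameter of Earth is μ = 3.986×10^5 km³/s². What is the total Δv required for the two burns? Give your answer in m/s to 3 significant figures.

Δv = 3540 m/s

Semi-major axis of the transfer orbit: a_t = (8770 + 77500)/2 = 43135 km.
At r₁ the circular-orbit speed is v₁ = √(μ/r₁) = 6.742 km/s.
Transfer-orbit speed at r₁ (vis-viva equation): v_p = √[μ(2/r₁ − 1/a_t)] = 9.037 km/s.
First burn Δv₁ = |v_p − v₁| = 2.295 km/s.
At r₂, v₂ = √(μ/r₂) = 2.268 km/s.
Transfer-orbit speed at r₂: v_a = √[μ(2/r₂ − 1/a_t)] = 1.023 km/s.
Second burn Δv₂ = |v₂ − v_a| = 1.245 km/s.
Δv = Δv₁ + Δv₂ = 2.295 + 1.245 = 3.540 km/s.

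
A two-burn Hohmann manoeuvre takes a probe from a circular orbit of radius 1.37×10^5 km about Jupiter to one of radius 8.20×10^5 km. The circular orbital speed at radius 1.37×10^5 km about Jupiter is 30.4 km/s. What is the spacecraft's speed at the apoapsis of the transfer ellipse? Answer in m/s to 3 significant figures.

v = 6650 m/s

From the circular-orbit relation v² = μ/r at r = 1.37×10^5 km: μ = v²r = (30.4)² × 1.37×10^5 = 1.26610×10^8 km³/s².
Transfer-ellipse semi-major axis a_t = (r₁ + r₂)/2 = (1.370×10^5 + 8.200×10^5)/2 = 4.785×10^5 km.
The apoapsis of the transfer ellipse is at r = 8.200×10^5 km.
Applying v² = μ(2/r − 1/a_t): v = 6.649 km/s.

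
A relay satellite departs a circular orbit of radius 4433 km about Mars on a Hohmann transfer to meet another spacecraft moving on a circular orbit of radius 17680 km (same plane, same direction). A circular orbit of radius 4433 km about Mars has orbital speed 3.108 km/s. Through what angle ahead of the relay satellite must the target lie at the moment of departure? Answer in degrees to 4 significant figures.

From the circular-orbit relation v² = μ/r at r = 4433 km: μ = v²r = (3.108)² × 4433 = 42821.3 km³/s².
Transfer-ellipse semi-major axis a_t = (r₁ + r₂)/2 = (4433 + 17680)/2 = 11056.5 km.
The half-period of the transfer ellipse is t = π√(a_t³/μ) = 17650.1 s.
Target angular speed ω₂ = √(μ/r₂³) = 8.80251×10^-5 rad/s.
Angle swept by the target during transfer: ω₂·t = 1.55365 rad = 89.02°.
The relay satellite traverses 180° on the transfer ellipse, so the target must lead by 180° − 89.02° = 90.98°.

φ = 90.98°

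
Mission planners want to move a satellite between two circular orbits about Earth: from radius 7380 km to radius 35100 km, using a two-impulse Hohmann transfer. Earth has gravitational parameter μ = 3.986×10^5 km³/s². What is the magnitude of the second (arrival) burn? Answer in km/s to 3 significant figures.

The Hohmann ellipse has a_t = (r₁ + r₂)/2 = 21240 km.
On the circular orbit at r = 35100 km, v_c = √(μ/r) = 3.36989 km/s.
Transfer-orbit speed at the same r (vis-viva, a = a_t): v_t = √[μ(2/r − 1/a_t)] = 1.98640 km/s.
Δv₂ = |v_t − v_c| = |1.98640 − 3.36989| = 1.383 km/s.

Δv₂ = 1.38 km/s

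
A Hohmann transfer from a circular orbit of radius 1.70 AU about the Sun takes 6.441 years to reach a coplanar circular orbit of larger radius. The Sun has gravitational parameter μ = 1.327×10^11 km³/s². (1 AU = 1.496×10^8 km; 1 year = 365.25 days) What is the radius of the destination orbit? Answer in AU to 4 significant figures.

In km: r₁ = 1.70 × 1.496×10^8 = 2.5432×10^8 km.
Transfer time t = 6.441 years × 365.25 × 86400 s = 2.032625016×10^8 s, and t = π√(a_t³/μ).
So a_t = (μ t²/π²)^(1/3) = (1.327×10^11 × (2.032625016×10^8)² / π²)^(1/3) = 8.2204×10^8 km.
Since a_t = (r₁ + r₂)/2, r₂ = 2a_t − r₁ = 2×8.2204×10^8 − 2.5432×10^8 = 1.38976×10^9 km.
In AU: r₂ = 1.38976×10^9 / 1.496×10^8 = 9.290 AU.

r₂ = 9.290 AU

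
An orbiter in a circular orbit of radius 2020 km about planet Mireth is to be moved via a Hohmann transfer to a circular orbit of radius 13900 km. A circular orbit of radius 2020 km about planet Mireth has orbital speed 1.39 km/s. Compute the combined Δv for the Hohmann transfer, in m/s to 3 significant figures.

From the circular-orbit relation v² = μ/r at r = 2020 km: μ = v²r = (1.39)² × 2020 = 3902.84 km³/s².
Semi-major axis of the transfer orbit: a_t = (2020 + 13900)/2 = 7960 km.
At r₁ the circular-orbit speed is v₁ = √(μ/r₁) = 1.3900 km/s.
On the transfer ellipse at r₁, v² = μ(2/r − 1/a) gives v_p = √[μ(2/r₁ − 1/a_t)] = 1.8368 km/s.
First burn Δv₁ = |v_p − v₁| = 0.4468 km/s.
At r₂, v₂ = √(μ/r₂) = 0.5299 km/s.
Transfer-orbit speed at r₂: v_a = √[μ(2/r₂ − 1/a_t)] = 0.2669 km/s.
Second burn Δv₂ = |v₂ − v_a| = 0.2630 km/s.
Total Δv = Δv₁ + Δv₂ = 0.7098 km/s.

Δv = 710 m/s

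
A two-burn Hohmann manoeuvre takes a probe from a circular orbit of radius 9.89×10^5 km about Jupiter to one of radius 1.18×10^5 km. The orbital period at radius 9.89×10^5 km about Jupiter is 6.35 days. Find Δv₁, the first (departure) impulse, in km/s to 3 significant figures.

From Kepler's third law T² = 4π²r³/μ at r = 9.89×10^5 km, T = 6.35 days = 6.35 × 86400 s = 5.4864×10^5 s: μ = 4π²r³/T² = 1.26874×10^8 km³/s².
The Hohmann ellipse has a_t = (r₁ + r₂)/2 = 5.535×10^5 km.
On the circular orbit at r = 9.890×10^5 km, v_c = √(μ/r) = 11.3263 km/s.
Transfer-orbit speed at the same r (vis-viva, a = a_t): v_t = √[μ(2/r − 1/a_t)] = 5.22963 km/s.
Δv₁ = |v_t − v_c| = |5.22963 − 11.3263| = 6.097 km/s.

Δv₁ = 6.10 km/s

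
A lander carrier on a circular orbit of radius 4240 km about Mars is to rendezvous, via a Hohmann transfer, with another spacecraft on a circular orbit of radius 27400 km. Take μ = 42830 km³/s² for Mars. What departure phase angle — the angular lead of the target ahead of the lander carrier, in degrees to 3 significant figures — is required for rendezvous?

φ = 101°

Semi-major axis of the transfer orbit: a_t = (4240 + 27400)/2 = 15820 km.
Transfer time t = π√(a_t³/μ) = 30205 s.
The target's mean motion on its circular orbit is ω₂ = √(μ/r₂³) = 4.5630×10^-5 rad/s.
Angle swept by the target during transfer: ω₂·t = 1.3783 rad = 78.97°.
Arrival is 180° from departure on the ellipse, so φ = 180° − 78.97° = 101°.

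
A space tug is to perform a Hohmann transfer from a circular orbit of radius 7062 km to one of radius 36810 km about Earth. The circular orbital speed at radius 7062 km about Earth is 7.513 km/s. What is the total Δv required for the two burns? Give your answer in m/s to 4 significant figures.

From the circular-orbit relation v² = μ/r at r = 7062 km: μ = v²r = (7.513)² × 7062 = 3.98616×10^5 km³/s².
Transfer-ellipse semi-major axis a_t = (r₁ + r₂)/2 = (7062 + 36810)/2 = 21936 km.
Circular speed at r₁: v₁ = √(μ/r₁) = √(3.98616×10^5/7062) = 7.513 km/s.
On the transfer ellipse at r₁, vis-viva gives v_p = √[μ(2/r₁ − 1/a_t)] = 9.732 km/s.
First burn Δv₁ = |v_p − v₁| = 2.219 km/s.
At r₂, v₂ = √(μ/r₂) = 3.291 km/s.
Transfer-orbit speed at r₂: v_a = √[μ(2/r₂ − 1/a_t)] = 1.867 km/s.
Second burn Δv₂ = |v₂ − v_a| = 1.424 km/s.
Δv = Δv₁ + Δv₂ = 2.219 + 1.424 = 3.643 km/s.

Δv = 3643 m/s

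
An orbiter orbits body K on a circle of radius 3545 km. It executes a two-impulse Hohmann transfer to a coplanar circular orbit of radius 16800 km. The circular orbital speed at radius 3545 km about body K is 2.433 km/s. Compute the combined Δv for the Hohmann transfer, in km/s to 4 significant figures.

From the circular-orbit relation v² = μ/r at r = 3545 km: μ = v²r = (2.433)² × 3545 = 20984.6 km³/s².
The Hohmann ellipse has a_t = (r₁ + r₂)/2 = 10172.5 km.
Circular speed at r₁: v₁ = √(μ/r₁) = √(20984.6/3545) = 2.4330 km/s.
On the transfer ellipse at r₁, vis-viva gives v_p = √[μ(2/r₁ − 1/a_t)] = 3.1267 km/s.
First burn Δv₁ = |v_p − v₁| = 0.6937 km/s.
Circular speed at r₂: v₂ = √(μ/r₂) = 1.11762 km/s.
Transfer-orbit speed at r₂: v_a = √[μ(2/r₂ − 1/a_t)] = 0.659766 km/s.
Second burn Δv₂ = |v₂ − v_a| = 0.4579 km/s.
Δv = Δv₁ + Δv₂ = 0.6937 + 0.4579 = 1.152 km/s.

Δv = 1.152 km/s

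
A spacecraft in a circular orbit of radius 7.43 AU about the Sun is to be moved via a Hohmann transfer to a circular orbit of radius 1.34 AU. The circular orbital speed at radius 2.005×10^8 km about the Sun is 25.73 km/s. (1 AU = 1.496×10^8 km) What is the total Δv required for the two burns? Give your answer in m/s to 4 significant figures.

Δv = 12650 m/s

From the circular-orbit relation v² = μ/r at r = 2.005×10^8 km: μ = v²r = (25.73)² × 2.005×10^8 = 1.32738×10^11 km³/s².
In km: r₁ = 7.43 × 1.496×10^8 = 1.111528×10^9 km; r₂ = 1.34 × 1.496×10^8 = 2.00464×10^8 km.
Semi-major axis of the transfer orbit: a_t = (1.111528×10^9 + 2.00464×10^8)/2 = 6.55996×10^8 km.
At r₁ the circular-orbit speed is v₁ = √(μ/r₁) = 10.928 km/s.
Transfer-orbit speed at r₁ (v² = μ(2/r − 1/a)): v_a = √[μ(2/r₁ − 1/a_t)] = 6.0409 km/s.
First burn Δv₁ = |v_a − v₁| = 4.887 km/s.
At r₂, v₂ = √(μ/r₂) = 25.7323 km/s.
Transfer-orbit speed at r₂: v_p = √[μ(2/r₂ − 1/a_t)] = 33.4956 km/s.
Second burn Δv₂ = |v₂ − v_p| = 7.763 km/s.
Total Δv = Δv₁ + Δv₂ = 12.65 km/s.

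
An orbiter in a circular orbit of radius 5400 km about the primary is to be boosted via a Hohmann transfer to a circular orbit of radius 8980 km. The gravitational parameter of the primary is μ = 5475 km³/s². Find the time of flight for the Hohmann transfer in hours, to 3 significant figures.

t = 7.19 hours

Semi-major axis of the transfer orbit: a_t = (5400 + 8980)/2 = 7190 km.
By Kepler's third law the transfer-orbit period is T = 2π√(a_t³/μ), so t = T/2 = 25890 s.
Converting: 25890 s ÷ 3600 s/hour = 7.19 hours.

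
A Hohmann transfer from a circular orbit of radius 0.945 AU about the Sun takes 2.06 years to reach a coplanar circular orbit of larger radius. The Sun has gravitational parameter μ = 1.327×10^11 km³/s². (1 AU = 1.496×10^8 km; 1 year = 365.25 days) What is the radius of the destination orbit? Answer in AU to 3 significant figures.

r₂ = 4.19 AU

In km: r₁ = 0.945 × 1.496×10^8 = 1.41372×10^8 km.
Transfer time t = 2.06 years × 365.25 × 86400 s = 6.5008656×10^7 s, and t = π√(a_t³/μ).
So a_t = (μ t²/π²)^(1/3) = (1.327×10^11 × (6.5008656×10^7)² / π²)^(1/3) = 3.8445×10^8 km.
Since a_t = (r₁ + r₂)/2, r₂ = 2a_t − r₁ = 2×3.8445×10^8 − 1.41372×10^8 = 6.27528×10^8 km.
In AU: r₂ = 6.27528×10^8 / 1.496×10^8 = 4.19 AU.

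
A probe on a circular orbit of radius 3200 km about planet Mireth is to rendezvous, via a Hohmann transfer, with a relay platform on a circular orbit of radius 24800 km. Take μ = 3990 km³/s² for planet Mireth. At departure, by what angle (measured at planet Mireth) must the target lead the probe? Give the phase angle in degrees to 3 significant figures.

The Hohmann ellipse has a_t = (r₁ + r₂)/2 = 14000 km.
Transfer time t = π√(a_t³/μ) = 82386 s.
The target's mean motion on its circular orbit is ω₂ = √(μ/r₂³) = 1.6174×10^-5 rad/s.
Angle swept by the target during transfer: ω₂·t = 1.3325 rad = 76.35°.
The probe traverses 180° on the transfer ellipse, so the target must lead by 180° − 76.35° = 104°.

φ = 104°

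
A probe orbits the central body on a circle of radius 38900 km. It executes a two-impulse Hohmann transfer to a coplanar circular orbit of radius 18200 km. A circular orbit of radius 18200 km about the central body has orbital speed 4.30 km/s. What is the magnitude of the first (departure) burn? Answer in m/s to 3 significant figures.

Δv₁ = 593 m/s

From the circular-orbit relation v² = μ/r at r = 18200 km: μ = v²r = (4.30)² × 18200 = 3.36518×10^5 km³/s².
The Hohmann ellipse has a_t = (r₁ + r₂)/2 = 28550 km.
On the circular orbit at r = 38900 km, v_c = √(μ/r) = 2.9412 km/s.
Transfer-orbit speed at the same r (vis-viva, a = a_t): v_t = √[μ(2/r − 1/a_t)] = 2.3483 km/s.
Δv₁ = |v_t − v_c| = |2.3483 − 2.9412| = 0.5929 km/s.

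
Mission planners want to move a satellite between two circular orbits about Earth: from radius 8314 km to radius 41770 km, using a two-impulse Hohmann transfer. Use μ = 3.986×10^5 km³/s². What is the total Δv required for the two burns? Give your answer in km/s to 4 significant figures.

Transfer-ellipse semi-major axis a_t = (r₁ + r₂)/2 = (8314 + 41770)/2 = 25042 km.
At r₁ the circular-orbit speed is v₁ = √(μ/r₁) = 6.9241 km/s.
Transfer-orbit speed at r₁ (vis-viva equation): v_p = √[μ(2/r₁ − 1/a_t)] = 8.9425 km/s.
First burn Δv₁ = |v_p − v₁| = 2.0184 km/s.
At r₂, v₂ = √(μ/r₂) = 3.0891 km/s.
Transfer-orbit speed at r₂: v_a = √[μ(2/r₂ − 1/a_t)] = 1.7799 km/s.
Second burn Δv₂ = |v₂ − v_a| = 1.3092 km/s.
Total Δv = Δv₁ + Δv₂ = 3.328 km/s.

Δv = 3.328 km/s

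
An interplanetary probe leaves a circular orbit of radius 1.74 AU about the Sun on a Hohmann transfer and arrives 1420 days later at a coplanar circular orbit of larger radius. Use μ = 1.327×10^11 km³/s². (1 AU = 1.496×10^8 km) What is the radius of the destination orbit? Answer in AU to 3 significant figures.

r₂ = 6.11 AU

In km: r₁ = 1.74 × 1.496×10^8 = 2.60304×10^8 km.
Transfer time t = 1420 days = 1.22688×10^8 s, and t = π√(a_t³/μ).
So a_t = (μ t²/π²)^(1/3) = (1.327×10^11 × (1.22688×10^8)² / π²)^(1/3) = 5.8712×10^8 km.
Since a_t = (r₁ + r₂)/2, r₂ = 2a_t − r₁ = 2×5.8712×10^8 − 2.60304×10^8 = 9.13936×10^8 km.
In AU: r₂ = 9.13936×10^8 / 1.496×10^8 = 6.11 AU.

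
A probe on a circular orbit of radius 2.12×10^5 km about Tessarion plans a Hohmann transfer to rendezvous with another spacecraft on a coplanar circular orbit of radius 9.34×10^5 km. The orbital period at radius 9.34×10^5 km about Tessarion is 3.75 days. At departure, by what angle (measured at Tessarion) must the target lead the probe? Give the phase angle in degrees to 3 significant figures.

From Kepler's third law T² = 4π²r³/μ at r = 9.34×10^5 km, T = 3.75 days = 3.75 × 86400 s = 3.240×10^5 s: μ = 4π²r³/T² = 3.06415×10^8 km³/s².
Semi-major axis of the transfer orbit: a_t = (2.120×10^5 + 9.340×10^5)/2 = 5.730×10^5 km.
Transfer time t = π√(a_t³/μ) = 77844 s.
Target angular speed ω₂ = √(μ/r₂³) = 1.9393×10^-5 rad/s.
Angle swept by the target during transfer: ω₂·t = 1.5096 rad = 86.49°.
Arrival is 180° from departure on the ellipse, so φ = 180° − 86.49° = 93.5°.

φ = 93.5°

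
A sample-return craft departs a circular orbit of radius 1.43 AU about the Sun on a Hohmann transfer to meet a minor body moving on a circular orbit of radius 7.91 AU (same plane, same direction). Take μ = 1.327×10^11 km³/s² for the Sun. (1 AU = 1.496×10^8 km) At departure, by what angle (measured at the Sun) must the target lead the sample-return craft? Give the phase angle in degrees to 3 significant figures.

In km: r₁ = 1.43 × 1.496×10^8 = 2.13928×10^8 km; r₂ = 7.91 × 1.496×10^8 = 1.183336×10^9 km.
Semi-major axis of the transfer orbit: a_t = (2.13928×10^8 + 1.183336×10^9)/2 = 6.98632×10^8 km.
Transfer time t = π√(a_t³/μ) = 1.59253×10^8 s.
Target angular speed ω₂ = √(μ/r₂³) = 8.94898×10^-9 rad/s.
Angle swept by the target during transfer: ω₂·t = 1.42515 rad = 81.66°.
The sample-return craft traverses 180° on the transfer ellipse, so the target must lead by 180° − 81.66° = 98.3°.

φ = 98.3°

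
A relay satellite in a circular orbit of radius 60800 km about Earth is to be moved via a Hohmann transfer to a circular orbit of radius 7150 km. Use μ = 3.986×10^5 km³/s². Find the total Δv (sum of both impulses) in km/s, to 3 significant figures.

Δv = 3.91 km/s

Transfer-ellipse semi-major axis a_t = (r₁ + r₂)/2 = (60800 + 7150)/2 = 33975 km.
At r₁ the circular-orbit speed is v₁ = √(μ/r₁) = 2.5605 km/s.
On the transfer ellipse at r₁, v² = μ(2/r − 1/a) gives v_a = √[μ(2/r₁ − 1/a_t)] = 1.1746 km/s.
First burn Δv₁ = |v_a − v₁| = 1.386 km/s.
Circular speed at r₂: v₂ = √(μ/r₂) = 7.466 km/s.
Transfer-orbit speed at r₂: v_p = √[μ(2/r₂ − 1/a_t)] = 9.988 km/s.
Second burn Δv₂ = |v₂ − v_p| = 2.522 km/s.
Δv = Δv₁ + Δv₂ = 1.386 + 2.522 = 3.908 km/s.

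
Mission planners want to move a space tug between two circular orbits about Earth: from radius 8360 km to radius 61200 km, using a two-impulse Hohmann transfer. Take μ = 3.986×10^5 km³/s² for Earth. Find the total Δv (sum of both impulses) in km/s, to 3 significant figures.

Δv = 3.56 km/s

The Hohmann ellipse has a_t = (r₁ + r₂)/2 = 34780 km.
At r₁ the circular-orbit speed is v₁ = √(μ/r₁) = 6.90503 km/s.
On the transfer ellipse at r₁, v² = μ(2/r − 1/a) gives v_p = √[μ(2/r₁ − 1/a_t)] = 9.15960 km/s.
First burn Δv₁ = |v_p − v₁| = 2.25457 km/s.
At r₂, v₂ = √(μ/r₂) = 2.55207 km/s.
Transfer-orbit speed at r₂: v_a = √[μ(2/r₂ − 1/a_t)] = 1.25121 km/s.
Second burn Δv₂ = |v₂ − v_a| = 1.30086 km/s.
Δv = Δv₁ + Δv₂ = 2.25457 + 1.30086 = 3.555 km/s.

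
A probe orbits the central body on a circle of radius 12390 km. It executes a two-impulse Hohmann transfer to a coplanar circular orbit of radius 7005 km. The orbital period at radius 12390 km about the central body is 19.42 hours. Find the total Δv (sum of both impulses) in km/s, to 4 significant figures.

Δv = 0.3601 km/s

From Kepler's third law T² = 4π²r³/μ at r = 12390 km, T = 19.42 hours = 19.42 × 3600 s = 69912 s: μ = 4π²r³/T² = 15362.8 km³/s².
Semi-major axis of the transfer orbit: a_t = (12390 + 7005)/2 = 9697.5 km.
Circular speed at r₁: v₁ = √(μ/r₁) = √(15362.8/12390) = 1.1135 km/s.
On the transfer ellipse at r₁, vis-viva gives v_a = √[μ(2/r₁ − 1/a_t)] = 0.94640 km/s.
First burn Δv₁ = |v_a − v₁| = 0.1671 km/s.
Circular speed at r₂: v₂ = √(μ/r₂) = 1.481 km/s.
Transfer-orbit speed at r₂: v_p = √[μ(2/r₂ − 1/a_t)] = 1.674 km/s.
Second burn Δv₂ = |v₂ − v_p| = 0.1930 km/s.
Δv = Δv₁ + Δv₂ = 0.1671 + 0.1930 = 0.3601 km/s.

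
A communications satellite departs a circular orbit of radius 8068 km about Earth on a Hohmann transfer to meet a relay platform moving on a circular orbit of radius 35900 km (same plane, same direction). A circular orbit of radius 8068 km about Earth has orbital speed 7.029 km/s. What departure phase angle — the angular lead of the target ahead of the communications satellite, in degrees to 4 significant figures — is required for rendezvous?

From the circular-orbit relation v² = μ/r at r = 8068 km: μ = v²r = (7.029)² × 8068 = 3.98614×10^5 km³/s².
Semi-major axis of the transfer orbit: a_t = (8068 + 35900)/2 = 21984 km.
Transfer time t = π√(a_t³/μ) = 16220 s.
The target's mean motion on its circular orbit is ω₂ = √(μ/r₂³) = 9.282×10^-5 rad/s.
Angle swept by the target during transfer: ω₂·t = 1.5055 rad = 86.26°.
Arrival is 180° from departure on the ellipse, so φ = 180° − 86.26° = 93.74°.

φ = 93.74°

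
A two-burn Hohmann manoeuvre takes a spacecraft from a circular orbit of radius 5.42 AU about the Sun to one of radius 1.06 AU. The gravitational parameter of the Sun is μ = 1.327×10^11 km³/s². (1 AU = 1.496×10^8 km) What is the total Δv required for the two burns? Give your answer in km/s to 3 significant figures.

In km: r₁ = 5.42 × 1.496×10^8 = 8.10832×10^8 km; r₂ = 1.06 × 1.496×10^8 = 1.58576×10^8 km.
The Hohmann ellipse has a_t = (r₁ + r₂)/2 = 4.84704×10^8 km.
At r₁ the circular-orbit speed is v₁ = √(μ/r₁) = 12.793 km/s.
Transfer-orbit speed at r₁ (v² = μ(2/r − 1/a)): v_a = √[μ(2/r₁ − 1/a_t)] = 7.3173 km/s.
First burn Δv₁ = |v_a − v₁| = 5.476 km/s.
Circular speed at r₂: v₂ = √(μ/r₂) = 28.928 km/s.
Transfer-orbit speed at r₂: v_p = √[μ(2/r₂ − 1/a_t)] = 37.415 km/s.
Second burn Δv₂ = |v₂ − v_p| = 8.487 km/s.
Δv = Δv₁ + Δv₂ = 5.476 + 8.487 = 13.96 km/s.

Δv = 14.0 km/s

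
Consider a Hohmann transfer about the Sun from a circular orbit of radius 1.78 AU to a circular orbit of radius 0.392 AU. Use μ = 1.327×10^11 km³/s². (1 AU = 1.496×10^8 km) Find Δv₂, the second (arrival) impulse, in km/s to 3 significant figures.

Δv₂ = 13.3 km/s

In km: r₁ = 1.78 × 1.496×10^8 = 2.66288×10^8 km; r₂ = 0.392 × 1.496×10^8 = 5.86432×10^7 km.
Transfer-ellipse semi-major axis a_t = (r₁ + r₂)/2 = (2.66288×10^8 + 5.86432×10^7)/2 = 1.624656×10^8 km.
Circular speed at r = 5.86432×10^7 km: v_c = √(μ/r) = 47.57 km/s.
Vis-viva on the transfer ellipse at r = 5.86432×10^7 km gives v_t = √[μ(2/r − 1/a_t)] = 60.90 km/s.
Δv₂ = |v_t − v_c| = |60.90 − 47.57| = 13.33 km/s.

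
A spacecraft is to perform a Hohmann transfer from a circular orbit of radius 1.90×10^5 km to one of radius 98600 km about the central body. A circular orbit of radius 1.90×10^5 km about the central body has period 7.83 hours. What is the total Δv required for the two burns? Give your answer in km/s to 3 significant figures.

Δv = 16.0 km/s

From Kepler's third law T² = 4π²r³/μ at r = 1.90×10^5 km, T = 7.83 hours = 7.83 × 3600 s = 28188 s: μ = 4π²r³/T² = 3.40794×10^8 km³/s².
Semi-major axis of the transfer orbit: a_t = (1.900×10^5 + 98600)/2 = 1.443×10^5 km.
Circular speed at r₁: v₁ = √(μ/r₁) = √(3.40794×10^8/1.900×10^5) = 42.352 km/s.
On the transfer ellipse at r₁, vis-viva gives v_a = √[μ(2/r₁ − 1/a_t)] = 35.009 km/s.
First burn Δv₁ = |v_a − v₁| = 7.343 km/s.
Circular speed at r₂: v₂ = √(μ/r₂) = 58.79 km/s.
Transfer-orbit speed at r₂: v_p = √[μ(2/r₂ − 1/a_t)] = 67.46 km/s.
Second burn Δv₂ = |v₂ − v_p| = 8.670 km/s.
Total Δv = Δv₁ + Δv₂ = 16.01 km/s.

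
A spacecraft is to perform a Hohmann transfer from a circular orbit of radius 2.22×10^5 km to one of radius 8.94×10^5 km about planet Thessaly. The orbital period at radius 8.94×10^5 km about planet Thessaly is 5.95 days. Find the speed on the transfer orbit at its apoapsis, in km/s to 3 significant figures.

From Kepler's third law T² = 4π²r³/μ at r = 8.94×10^5 km, T = 5.95 days = 5.95 × 86400 s = 5.1408×10^5 s: μ = 4π²r³/T² = 1.06736×10^8 km³/s².
Transfer-ellipse semi-major axis a_t = (r₁ + r₂)/2 = (2.220×10^5 + 8.940×10^5)/2 = 5.580×10^5 km.
At apoapsis, r = 8.940×10^5 km.
From the vis-viva equation, v = √[μ(2/r − 1/a_t)] = 6.892 km/s.

v = 6.89 km/s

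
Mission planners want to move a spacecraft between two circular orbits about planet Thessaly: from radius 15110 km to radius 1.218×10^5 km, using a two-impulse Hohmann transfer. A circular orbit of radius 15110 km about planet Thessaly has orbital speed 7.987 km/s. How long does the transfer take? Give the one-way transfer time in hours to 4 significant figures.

From the circular-orbit relation v² = μ/r at r = 15110 km: μ = v²r = (7.987)² × 15110 = 9.63900×10^5 km³/s².
Transfer-ellipse semi-major axis a_t = (r₁ + r₂)/2 = (15110 + 1.218×10^5)/2 = 68455 km.
By Kepler's third law the transfer-orbit period is T = 2π√(a_t³/μ), so t = T/2 = 57310 s.
Converting: 57310 s ÷ 3600 s/hour = 15.92 hours.

t = 15.92 hours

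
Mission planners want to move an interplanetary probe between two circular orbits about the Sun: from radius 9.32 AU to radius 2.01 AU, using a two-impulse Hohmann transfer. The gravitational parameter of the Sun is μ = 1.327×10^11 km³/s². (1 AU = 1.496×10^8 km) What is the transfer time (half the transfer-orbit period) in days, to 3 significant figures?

In km: r₁ = 9.32 × 1.496×10^8 = 1.394272×10^9 km; r₂ = 2.01 × 1.496×10^8 = 3.00696×10^8 km.
Transfer-ellipse semi-major axis a_t = (r₁ + r₂)/2 = (1.394272×10^9 + 3.00696×10^8)/2 = 8.47484×10^8 km.
Half the transfer-orbit period gives t = π√(a_t³/μ) = 2.128×10^8 s.
Converting: 2.128×10^8 s ÷ 86400 s/day = 2460 days.

t = 2460 days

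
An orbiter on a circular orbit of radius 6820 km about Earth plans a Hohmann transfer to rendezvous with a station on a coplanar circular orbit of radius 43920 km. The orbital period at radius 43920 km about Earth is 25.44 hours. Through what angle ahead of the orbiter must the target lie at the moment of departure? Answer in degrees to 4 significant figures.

φ = 101.0°

From Kepler's third law T² = 4π²r³/μ at r = 43920 km, T = 25.44 hours = 25.44 × 3600 s = 91584 s: μ = 4π²r³/T² = 3.98756×10^5 km³/s².
Transfer-ellipse semi-major axis a_t = (r₁ + r₂)/2 = (6820 + 43920)/2 = 25370 km.
Transfer time t = π√(a_t³/μ) = 20103.7 s.
The target's mean motion on its circular orbit is ω₂ = √(μ/r₂³) = 6.86057×10^-5 rad/s.
Angle swept by the target during transfer: ω₂·t = 1.3792 rad = 79.02°.
The orbiter traverses 180° on the transfer ellipse, so the target must lead by 180° − 79.02° = 101.0°.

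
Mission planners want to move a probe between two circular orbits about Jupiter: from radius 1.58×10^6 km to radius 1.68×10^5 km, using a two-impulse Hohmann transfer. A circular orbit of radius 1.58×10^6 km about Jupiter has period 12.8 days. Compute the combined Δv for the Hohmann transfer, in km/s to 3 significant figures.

Δv = 14.5 km/s

From Kepler's third law T² = 4π²r³/μ at r = 1.58×10^6 km, T = 12.8 days = 12.8 × 86400 s = 1.10592×10^6 s: μ = 4π²r³/T² = 1.27316×10^8 km³/s².
Transfer-ellipse semi-major axis a_t = (r₁ + r₂)/2 = (1.580×10^6 + 1.680×10^5)/2 = 8.740×10^5 km.
Circular speed at r₁: v₁ = √(μ/r₁) = √(1.27316×10^8/1.580×10^6) = 8.977 km/s.
On the transfer ellipse at r₁, v² = μ(2/r − 1/a) gives v_a = √[μ(2/r₁ − 1/a_t)] = 3.936 km/s.
First burn Δv₁ = |v_a − v₁| = 5.041 km/s.
Circular speed at r₂: v₂ = √(μ/r₂) = 27.5288 km/s.
Transfer-orbit speed at r₂: v_p = √[μ(2/r₂ − 1/a_t)] = 37.0135 km/s.
Second burn Δv₂ = |v₂ − v_p| = 9.485 km/s.
Total Δv = Δv₁ + Δv₂ = 14.53 km/s.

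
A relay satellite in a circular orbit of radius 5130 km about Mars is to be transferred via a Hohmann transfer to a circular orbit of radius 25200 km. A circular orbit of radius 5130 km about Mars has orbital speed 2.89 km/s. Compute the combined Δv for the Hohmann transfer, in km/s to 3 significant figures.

Δv = 1.38 km/s

From the circular-orbit relation v² = μ/r at r = 5130 km: μ = v²r = (2.89)² × 5130 = 42846.3 km³/s².
Semi-major axis of the transfer orbit: a_t = (5130 + 25200)/2 = 15165 km.
Circular speed at r₁: v₁ = √(μ/r₁) = √(42846.3/5130) = 2.8900 km/s.
Transfer-orbit speed at r₁ (vis-viva equation): v_p = √[μ(2/r₁ − 1/a_t)] = 3.7254 km/s.
First burn Δv₁ = |v_p − v₁| = 0.8354 km/s.
At r₂, v₂ = √(μ/r₂) = 1.3039 km/s.
Transfer-orbit speed at r₂: v_a = √[μ(2/r₂ − 1/a_t)] = 0.75839 km/s.
Second burn Δv₂ = |v₂ − v_a| = 0.5455 km/s.
Δv = Δv₁ + Δv₂ = 0.8354 + 0.5455 = 1.381 km/s.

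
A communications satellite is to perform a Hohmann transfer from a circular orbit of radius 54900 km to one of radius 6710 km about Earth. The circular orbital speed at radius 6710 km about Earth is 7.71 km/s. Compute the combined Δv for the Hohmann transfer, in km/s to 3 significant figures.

From the circular-orbit relation v² = μ/r at r = 6710 km: μ = v²r = (7.71)² × 6710 = 3.98870×10^5 km³/s².
The Hohmann ellipse has a_t = (r₁ + r₂)/2 = 30805 km.
Circular speed at r₁: v₁ = √(μ/r₁) = √(3.98870×10^5/54900) = 2.695 km/s.
Transfer-orbit speed at r₁ (vis-viva): v_a = √[μ(2/r₁ − 1/a_t)] = 1.258 km/s.
First burn Δv₁ = |v_a − v₁| = 1.437 km/s.
Circular speed at r₂: v₂ = √(μ/r₂) = 7.7100 km/s.
Transfer-orbit speed at r₂: v_p = √[μ(2/r₂ − 1/a_t)] = 10.293 km/s.
Second burn Δv₂ = |v₂ − v_p| = 2.583 km/s.
Total Δv = Δv₁ + Δv₂ = 4.020 km/s.

Δv = 4.02 km/s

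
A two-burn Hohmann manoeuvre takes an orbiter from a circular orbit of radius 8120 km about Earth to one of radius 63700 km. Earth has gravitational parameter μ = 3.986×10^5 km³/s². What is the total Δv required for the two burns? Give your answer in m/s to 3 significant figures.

Semi-major axis of the transfer orbit: a_t = (8120 + 63700)/2 = 35910 km.
At r₁ the circular-orbit speed is v₁ = √(μ/r₁) = 7.0063 km/s.
Transfer-orbit speed at r₁ (v² = μ(2/r − 1/a)): v_p = √[μ(2/r₁ − 1/a_t)] = 9.3315 km/s.
First burn Δv₁ = |v_p − v₁| = 2.325 km/s.
At r₂, v₂ = √(μ/r₂) = 2.5015 km/s.
Transfer-orbit speed at r₂: v_a = √[μ(2/r₂ − 1/a_t)] = 1.1895 km/s.
Second burn Δv₂ = |v₂ − v_a| = 1.312 km/s.
Δv = Δv₁ + Δv₂ = 2.325 + 1.312 = 3.637 km/s.

Δv = 3640 m/s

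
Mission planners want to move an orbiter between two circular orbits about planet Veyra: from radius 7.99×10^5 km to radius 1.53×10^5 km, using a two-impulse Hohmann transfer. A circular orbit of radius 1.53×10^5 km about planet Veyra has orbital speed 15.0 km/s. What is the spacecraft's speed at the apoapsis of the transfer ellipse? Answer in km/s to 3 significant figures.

v = 3.72 km/s

From the circular-orbit relation v² = μ/r at r = 1.53×10^5 km: μ = v²r = (15.0)² × 1.53×10^5 = 3.44250×10^7 km³/s².
The Hohmann ellipse has a_t = (r₁ + r₂)/2 = 4.760×10^5 km.
The apoapsis of the transfer ellipse is at r = 7.990×10^5 km.
Vis-viva: v = √[μ(2/r − 1/a_t)] = √[3.44250×10^7 × (2/7.990×10^5 − 1/4.760×10^5)] = 3.721 km/s.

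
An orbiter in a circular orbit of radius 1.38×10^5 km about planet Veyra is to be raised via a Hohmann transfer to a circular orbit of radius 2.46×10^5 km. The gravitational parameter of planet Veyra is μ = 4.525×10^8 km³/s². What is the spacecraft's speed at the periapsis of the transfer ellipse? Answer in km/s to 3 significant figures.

The Hohmann ellipse has a_t = (r₁ + r₂)/2 = 1.920×10^5 km.
At periapsis, r = 1.380×10^5 km.
Vis-viva: v = √[μ(2/r − 1/a_t)] = √[4.525×10^8 × (2/1.380×10^5 − 1/1.920×10^5)] = 64.82 km/s.

v = 64.8 km/s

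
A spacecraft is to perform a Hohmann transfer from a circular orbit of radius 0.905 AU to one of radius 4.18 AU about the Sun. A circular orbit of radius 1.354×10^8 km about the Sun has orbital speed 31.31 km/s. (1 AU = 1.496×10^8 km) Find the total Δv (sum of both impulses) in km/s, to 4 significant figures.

From the circular-orbit relation v² = μ/r at r = 1.354×10^8 km: μ = v²r = (31.31)² × 1.354×10^8 = 1.32735×10^11 km³/s².
In km: r₁ = 0.905 × 1.496×10^8 = 1.35388×10^8 km; r₂ = 4.18 × 1.496×10^8 = 6.25328×10^8 km.
The Hohmann ellipse has a_t = (r₁ + r₂)/2 = 3.80358×10^8 km.
Circular speed at r₁: v₁ = √(μ/r₁) = √(1.32735×10^11/1.35388×10^8) = 31.3114 km/s.
On the transfer ellipse at r₁, vis-viva equation gives v_p = √[μ(2/r₁ − 1/a_t)] = 40.1476 km/s.
First burn Δv₁ = |v_p − v₁| = 8.836 km/s.
At r₂, v₂ = √(μ/r₂) = 14.569 km/s.
Transfer-orbit speed at r₂: v_a = √[μ(2/r₂ − 1/a_t)] = 8.6923 km/s.
Second burn Δv₂ = |v₂ − v_a| = 5.877 km/s.
Δv = Δv₁ + Δv₂ = 8.836 + 5.877 = 14.71 km/s.

Δv = 14.71 km/s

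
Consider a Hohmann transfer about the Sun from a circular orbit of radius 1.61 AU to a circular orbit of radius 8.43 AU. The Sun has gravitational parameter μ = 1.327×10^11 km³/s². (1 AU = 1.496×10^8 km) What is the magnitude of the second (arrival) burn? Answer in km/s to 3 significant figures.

In km: r₁ = 1.61 × 1.496×10^8 = 2.40856×10^8 km; r₂ = 8.43 × 1.496×10^8 = 1.261128×10^9 km.
Transfer-ellipse semi-major axis a_t = (r₁ + r₂)/2 = (2.40856×10^8 + 1.261128×10^9)/2 = 7.50992×10^8 km.
Circular speed at r = 1.261128×10^9 km: v_c = √(μ/r) = 10.258 km/s.
Vis-viva on the transfer ellipse at r = 1.261128×10^9 km gives v_t = √[μ(2/r − 1/a_t)] = 5.8092 km/s.
Δv₂ = |v_t − v_c| = |5.8092 − 10.258| = 4.449 km/s.

Δv₂ = 4.45 km/s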